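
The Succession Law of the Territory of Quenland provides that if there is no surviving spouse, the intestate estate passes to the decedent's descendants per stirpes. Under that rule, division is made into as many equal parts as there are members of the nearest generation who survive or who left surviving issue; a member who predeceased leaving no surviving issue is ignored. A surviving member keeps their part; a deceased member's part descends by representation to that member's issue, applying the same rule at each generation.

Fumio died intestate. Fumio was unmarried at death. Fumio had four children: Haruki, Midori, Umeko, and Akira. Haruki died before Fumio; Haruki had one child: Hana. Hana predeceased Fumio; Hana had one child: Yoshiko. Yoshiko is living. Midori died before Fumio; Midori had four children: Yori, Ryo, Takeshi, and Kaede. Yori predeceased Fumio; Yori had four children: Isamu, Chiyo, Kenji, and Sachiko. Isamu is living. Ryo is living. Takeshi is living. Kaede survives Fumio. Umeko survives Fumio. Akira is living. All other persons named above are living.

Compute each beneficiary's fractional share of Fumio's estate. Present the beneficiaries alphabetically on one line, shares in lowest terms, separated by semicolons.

Akira 1/4; Chiyo 1/64; Isamu 1/64; Kaede 1/16; Kenji 1/64; Ryo 1/16; Sachiko 1/64; Takeshi 1/16; Umeko 1/4; Yoshiko 1/4

There is no surviving spouse, so the entire estate passes to Fumio's descendants per stirpes.
The estate is divided into 4 equal shares of 1/4 among Haruki, Midori, Umeko, Akira.
Haruki predeceased; the 1/4 allotted to Haruki's branch passes to Haruki's issue by representation.
Hana's line is the sole branch at this level, so the full 1/4 passes to Hana's issue by representation.
Yoshiko is the sole taker at this level and receives the full 1/4.
Midori predeceased; the 1/4 allotted to Midori's branch passes to Midori's issue by representation.
The 1/4 is divided into 4 equal shares of 1/16 among Yori, Ryo, Takeshi, Kaede.
Yori predeceased; the 1/16 allotted to Yori's branch passes to Yori's issue by representation.
The 1/16 is divided into 4 equal shares of 1/64 among Isamu, Chiyo, Kenji, Sachiko.
Isamu is living and takes 1/64.
Chiyo is living and takes 1/64.
Kenji is living and takes 1/64.
Sachiko is living and takes 1/64.
Ryo is living and takes 1/16.
Takeshi is living and takes 1/16.
Kaede is living and takes 1/16.
Umeko is living and takes 1/4.
Akira is living and takes 1/4.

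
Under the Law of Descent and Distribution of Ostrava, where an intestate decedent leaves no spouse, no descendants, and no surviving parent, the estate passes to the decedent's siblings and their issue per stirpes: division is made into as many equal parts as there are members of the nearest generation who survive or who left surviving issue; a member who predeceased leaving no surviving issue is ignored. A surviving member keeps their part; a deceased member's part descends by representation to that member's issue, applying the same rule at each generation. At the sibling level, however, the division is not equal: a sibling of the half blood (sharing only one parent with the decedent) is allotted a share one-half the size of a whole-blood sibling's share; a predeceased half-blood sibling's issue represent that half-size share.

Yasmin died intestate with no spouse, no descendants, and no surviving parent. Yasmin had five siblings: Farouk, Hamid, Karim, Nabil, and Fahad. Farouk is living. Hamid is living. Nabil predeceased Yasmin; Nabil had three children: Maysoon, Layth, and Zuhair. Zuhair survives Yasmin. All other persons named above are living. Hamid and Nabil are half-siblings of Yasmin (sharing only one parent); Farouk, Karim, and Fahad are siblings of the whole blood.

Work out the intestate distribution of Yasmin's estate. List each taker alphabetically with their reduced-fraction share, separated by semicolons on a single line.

Fahad 1/4; Farouk 1/4; Hamid 1/8; Karim 1/4; Layth 1/24; Maysoon 1/24; Zuhair 1/24

No spouse, descendants, or parent survives, so the estate passes to Yasmin's siblings per stirpes.
Half-blood siblings count for one-half the weight of whole-blood siblings at the initial division.
Dividing 1 in proportion to weights (total weight 4): Farouk (weight 1) → 1/4; Hamid (weight 1/2) → 1/8; Karim (weight 1) → 1/4; Nabil (weight 1/2) → 1/8; Fahad (weight 1) → 1/4.
Farouk is living and takes 1/4.
Hamid is living and takes 1/8.
Karim is living and takes 1/4.
Nabil predeceased; the 1/8 allotted to Nabil's branch passes to Nabil's issue by representation.
The 1/8 is divided into 3 equal shares of 1/24 among Maysoon, Layth, Zuhair.
Maysoon is living and takes 1/24.
Layth is living and takes 1/24.
Zuhair is living and takes 1/24.
Fahad is living and takes 1/4.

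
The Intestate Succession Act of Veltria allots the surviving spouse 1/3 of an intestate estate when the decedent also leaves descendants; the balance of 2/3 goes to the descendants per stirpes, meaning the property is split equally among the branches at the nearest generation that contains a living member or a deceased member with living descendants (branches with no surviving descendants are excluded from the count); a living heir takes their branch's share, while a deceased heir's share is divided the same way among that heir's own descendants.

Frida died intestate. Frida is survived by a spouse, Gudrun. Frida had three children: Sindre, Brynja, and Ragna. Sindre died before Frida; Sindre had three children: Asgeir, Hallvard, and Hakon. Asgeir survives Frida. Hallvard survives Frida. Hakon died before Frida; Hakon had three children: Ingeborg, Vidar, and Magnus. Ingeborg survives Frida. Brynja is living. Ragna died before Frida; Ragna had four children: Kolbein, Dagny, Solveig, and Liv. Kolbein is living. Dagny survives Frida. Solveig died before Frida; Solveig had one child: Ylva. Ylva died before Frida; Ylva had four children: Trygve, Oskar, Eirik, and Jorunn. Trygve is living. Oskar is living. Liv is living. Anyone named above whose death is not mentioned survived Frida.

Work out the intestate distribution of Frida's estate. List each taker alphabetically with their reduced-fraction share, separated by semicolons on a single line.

Asgeir 2/27; Brynja 2/9; Dagny 1/18; Eirik 1/72; Gudrun 1/3; Hallvard 2/27; Ingeborg 2/81; Jorunn 1/72; Kolbein 1/18; Liv 1/18; Magnus 2/81; Oskar 1/72; Trygve 1/72; Vidar 2/81

Gudrun, as surviving spouse, takes 1/3.
The remaining 2/3 passes to Frida's descendants per stirpes.
The 2/3 is divided into 3 equal shares of 2/9 among Sindre, Brynja, Ragna.
Sindre predeceased; the 2/9 allotted to Sindre's branch passes to Sindre's issue by representation.
The 2/9 is divided into 3 equal shares of 2/27 among Asgeir, Hallvard, Hakon.
Asgeir is living and takes 2/27.
Hallvard is living and takes 2/27.
Hakon predeceased; the 2/27 allotted to Hakon's branch passes to Hakon's issue by representation.
The 2/27 is divided into 3 equal shares of 2/81 among Ingeborg, Vidar, Magnus.
Ingeborg is living and takes 2/81.
Vidar is living and takes 2/81.
Magnus is living and takes 2/81.
Brynja is living and takes 2/9.
Ragna predeceased; the 2/9 allotted to Ragna's branch passes to Ragna's issue by representation.
The 2/9 is divided into 4 equal shares of 1/18 among Kolbein, Dagny, Solveig, Liv.
Kolbein is living and takes 1/18.
Dagny is living and takes 1/18.
Solveig predeceased; the 1/18 allotted to Solveig's branch passes to Solveig's issue by representation.
Ylva's line is the sole branch at this level, so the full 1/18 passes to Ylva's issue by representation.
The 1/18 is divided into 4 equal shares of 1/72 among Trygve, Oskar, Eirik, Jorunn.
Trygve is living and takes 1/72.
Oskar is living and takes 1/72.
Eirik is living and takes 1/72.
Jorunn is living and takes 1/72.
Liv is living and takes 1/18.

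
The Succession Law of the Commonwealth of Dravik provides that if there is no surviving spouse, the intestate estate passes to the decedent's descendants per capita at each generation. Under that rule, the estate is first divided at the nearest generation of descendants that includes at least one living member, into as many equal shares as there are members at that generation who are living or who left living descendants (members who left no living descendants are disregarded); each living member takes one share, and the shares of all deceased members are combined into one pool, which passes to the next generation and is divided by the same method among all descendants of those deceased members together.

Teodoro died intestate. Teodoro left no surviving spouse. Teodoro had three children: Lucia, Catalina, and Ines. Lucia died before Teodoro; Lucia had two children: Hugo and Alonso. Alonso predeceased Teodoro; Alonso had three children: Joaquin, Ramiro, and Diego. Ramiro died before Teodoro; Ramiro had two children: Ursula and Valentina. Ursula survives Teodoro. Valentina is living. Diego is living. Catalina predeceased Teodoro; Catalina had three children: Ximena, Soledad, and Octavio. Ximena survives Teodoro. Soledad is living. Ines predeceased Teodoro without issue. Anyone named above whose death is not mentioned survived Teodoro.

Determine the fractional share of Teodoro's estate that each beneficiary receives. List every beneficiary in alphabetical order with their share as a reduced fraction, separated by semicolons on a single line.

Diego 1/15; Hugo 1/5; Joaquin 1/15; Octavio 1/5; Soledad 1/5; Ursula 1/30; Valentina 1/30; Ximena 1/5

There is no surviving spouse, so the entire estate passes to Teodoro's descendants per capita at each generation.
No one at generation 1 (Lucia, Catalina) is living; moving to the next generation.
At generation 2 (Hugo, Alonso, Ximena, Soledad, Octavio) there are 5 shares of (1)/5 = 1/5 each.
Living: Hugo, Ximena, Soledad, and Octavio — each takes 1/5.
Deceased: Alonso. That 1/5 share is carried to generation 3.
At generation 3 (Joaquin, Ramiro, Diego) there are 3 shares of (1/5)/3 = 1/15 each.
Living: Joaquin and Diego — each takes 1/15.
Deceased: Ramiro. That 1/15 share is carried to generation 4.
At generation 4 (Ursula, Valentina) there are 2 shares of (1/15)/2 = 1/30 each.
Living: Ursula and Valentina — each takes 1/30.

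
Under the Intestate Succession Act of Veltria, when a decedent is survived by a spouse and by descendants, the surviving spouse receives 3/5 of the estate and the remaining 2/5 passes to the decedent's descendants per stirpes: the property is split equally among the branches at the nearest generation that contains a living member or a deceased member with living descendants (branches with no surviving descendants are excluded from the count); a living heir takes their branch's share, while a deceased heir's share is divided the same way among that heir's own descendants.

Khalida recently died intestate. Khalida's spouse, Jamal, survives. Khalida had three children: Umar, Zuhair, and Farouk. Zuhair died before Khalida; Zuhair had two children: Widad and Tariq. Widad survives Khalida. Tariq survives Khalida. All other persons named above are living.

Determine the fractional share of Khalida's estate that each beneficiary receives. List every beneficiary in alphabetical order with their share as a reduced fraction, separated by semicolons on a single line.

Jamal, as surviving spouse, takes 3/5.
The remaining 2/5 passes to Khalida's descendants per stirpes.
The 2/5 is divided into 3 equal shares of 2/15 among Umar, Zuhair, Farouk.
Umar is living and takes 2/15.
Zuhair predeceased; the 2/15 allotted to Zuhair's branch passes to Zuhair's issue by representation.
The 2/15 is divided into 2 equal shares of 1/15 among Widad, Tariq.
Widad is living and takes 1/15.
Tariq is living and takes 1/15.
Farouk is living and takes 2/15.

Farouk 2/15; Jamal 3/5; Tariq 1/15; Umar 2/15; Widad 1/15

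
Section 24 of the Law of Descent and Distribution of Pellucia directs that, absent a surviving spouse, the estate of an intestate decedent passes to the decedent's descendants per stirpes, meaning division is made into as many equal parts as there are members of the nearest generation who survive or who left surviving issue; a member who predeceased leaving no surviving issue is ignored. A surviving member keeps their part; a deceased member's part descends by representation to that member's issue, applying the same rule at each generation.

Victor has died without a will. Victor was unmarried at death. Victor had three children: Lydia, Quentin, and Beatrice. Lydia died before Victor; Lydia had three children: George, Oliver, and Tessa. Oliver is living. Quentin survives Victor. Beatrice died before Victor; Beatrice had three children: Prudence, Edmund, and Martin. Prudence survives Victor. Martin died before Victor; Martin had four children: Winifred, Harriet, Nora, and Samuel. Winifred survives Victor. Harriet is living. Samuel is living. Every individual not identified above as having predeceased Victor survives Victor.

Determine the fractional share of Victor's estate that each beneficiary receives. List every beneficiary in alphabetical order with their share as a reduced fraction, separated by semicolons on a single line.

Edmund 1/9; George 1/9; Harriet 1/36; Nora 1/36; Oliver 1/9; Prudence 1/9; Quentin 1/3; Samuel 1/36; Tessa 1/9; Winifred 1/36

There is no surviving spouse, so the entire estate passes to Victor's descendants per stirpes.
The estate is divided into 3 equal shares of 1/3 among Lydia, Quentin, Beatrice.
Lydia predeceased; the 1/3 allotted to Lydia's branch passes to Lydia's issue by representation.
The 1/3 is divided into 3 equal shares of 1/9 among George, Oliver, Tessa.
George is living and takes 1/9.
Oliver is living and takes 1/9.
Tessa is living and takes 1/9.
Quentin is living and takes 1/3.
Beatrice predeceased; the 1/3 allotted to Beatrice's branch passes to Beatrice's issue by representation.
The 1/3 is divided into 3 equal shares of 1/9 among Prudence, Edmund, Martin.
Prudence is living and takes 1/9.
Edmund is living and takes 1/9.
Martin predeceased; the 1/9 allotted to Martin's branch passes to Martin's issue by representation.
The 1/9 is divided into 4 equal shares of 1/36 among Winifred, Harriet, Nora, Samuel.
Winifred is living and takes 1/36.
Harriet is living and takes 1/36.
Nora is living and takes 1/36.
Samuel is living and takes 1/36.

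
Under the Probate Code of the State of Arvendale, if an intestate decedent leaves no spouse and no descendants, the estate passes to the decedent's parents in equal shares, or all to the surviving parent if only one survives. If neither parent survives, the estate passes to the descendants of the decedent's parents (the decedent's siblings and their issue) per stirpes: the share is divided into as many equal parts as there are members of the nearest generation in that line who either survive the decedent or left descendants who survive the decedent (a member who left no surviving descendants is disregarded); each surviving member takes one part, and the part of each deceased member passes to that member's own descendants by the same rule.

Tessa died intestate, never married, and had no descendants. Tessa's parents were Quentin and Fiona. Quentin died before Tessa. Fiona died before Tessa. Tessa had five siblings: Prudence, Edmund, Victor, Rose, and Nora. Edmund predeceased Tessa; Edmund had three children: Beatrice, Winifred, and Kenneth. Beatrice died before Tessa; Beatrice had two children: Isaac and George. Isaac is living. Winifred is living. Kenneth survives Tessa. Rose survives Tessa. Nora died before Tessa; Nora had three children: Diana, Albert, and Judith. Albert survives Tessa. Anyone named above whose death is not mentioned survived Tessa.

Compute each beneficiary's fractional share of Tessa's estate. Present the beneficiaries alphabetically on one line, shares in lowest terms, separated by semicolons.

Albert 1/15; Diana 1/15; George 1/30; Isaac 1/30; Judith 1/15; Kenneth 1/15; Prudence 1/5; Rose 1/5; Victor 1/5; Winifred 1/15

Neither parent survives and there are no descendants, so the estate passes to Tessa's siblings and their issue per stirpes.
The estate is divided into 5 equal shares of 1/5 among Prudence, Edmund, Victor, Rose, Nora.
Prudence is living and takes 1/5.
Edmund predeceased; the 1/5 allotted to Edmund's branch passes to Edmund's issue by representation.
The 1/5 is divided into 3 equal shares of 1/15 among Beatrice, Winifred, Kenneth.
Beatrice predeceased; the 1/15 allotted to Beatrice's branch passes to Beatrice's issue by representation.
The 1/15 is divided into 2 equal shares of 1/30 among Isaac, George.
Isaac is living and takes 1/30.
George is living and takes 1/30.
Winifred is living and takes 1/15.
Kenneth is living and takes 1/15.
Victor is living and takes 1/5.
Rose is living and takes 1/5.
Nora predeceased; the 1/5 allotted to Nora's branch passes to Nora's issue by representation.
The 1/5 is divided into 3 equal shares of 1/15 among Diana, Albert, Judith.
Diana is living and takes 1/15.
Albert is living and takes 1/15.
Judith is living and takes 1/15.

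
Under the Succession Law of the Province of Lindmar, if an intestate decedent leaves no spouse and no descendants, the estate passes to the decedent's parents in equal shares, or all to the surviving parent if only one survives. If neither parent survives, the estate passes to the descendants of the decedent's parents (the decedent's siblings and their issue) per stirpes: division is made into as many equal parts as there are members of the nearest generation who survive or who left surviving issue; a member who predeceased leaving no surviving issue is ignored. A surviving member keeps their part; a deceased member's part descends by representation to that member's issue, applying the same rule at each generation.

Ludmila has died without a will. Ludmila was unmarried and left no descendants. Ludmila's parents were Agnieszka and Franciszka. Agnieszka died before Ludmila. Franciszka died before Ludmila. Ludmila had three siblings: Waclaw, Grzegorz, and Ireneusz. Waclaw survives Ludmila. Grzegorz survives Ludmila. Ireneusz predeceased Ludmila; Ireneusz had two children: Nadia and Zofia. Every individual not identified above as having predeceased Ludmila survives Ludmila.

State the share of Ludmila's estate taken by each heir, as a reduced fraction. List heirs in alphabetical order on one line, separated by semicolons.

Neither parent survives and there are no descendants, so the estate passes to Ludmila's siblings and their issue per stirpes.
The estate is divided into 3 equal shares of 1/3 among Waclaw, Grzegorz, Ireneusz.
Waclaw is living and takes 1/3.
Grzegorz is living and takes 1/3.
Ireneusz predeceased; the 1/3 allotted to Ireneusz's branch passes to Ireneusz's issue by representation.
The 1/3 is divided into 2 equal shares of 1/6 among Nadia, Zofia.
Nadia is living and takes 1/6.
Zofia is living and takes 1/6.

Grzegorz 1/3; Nadia 1/6; Waclaw 1/3; Zofia 1/6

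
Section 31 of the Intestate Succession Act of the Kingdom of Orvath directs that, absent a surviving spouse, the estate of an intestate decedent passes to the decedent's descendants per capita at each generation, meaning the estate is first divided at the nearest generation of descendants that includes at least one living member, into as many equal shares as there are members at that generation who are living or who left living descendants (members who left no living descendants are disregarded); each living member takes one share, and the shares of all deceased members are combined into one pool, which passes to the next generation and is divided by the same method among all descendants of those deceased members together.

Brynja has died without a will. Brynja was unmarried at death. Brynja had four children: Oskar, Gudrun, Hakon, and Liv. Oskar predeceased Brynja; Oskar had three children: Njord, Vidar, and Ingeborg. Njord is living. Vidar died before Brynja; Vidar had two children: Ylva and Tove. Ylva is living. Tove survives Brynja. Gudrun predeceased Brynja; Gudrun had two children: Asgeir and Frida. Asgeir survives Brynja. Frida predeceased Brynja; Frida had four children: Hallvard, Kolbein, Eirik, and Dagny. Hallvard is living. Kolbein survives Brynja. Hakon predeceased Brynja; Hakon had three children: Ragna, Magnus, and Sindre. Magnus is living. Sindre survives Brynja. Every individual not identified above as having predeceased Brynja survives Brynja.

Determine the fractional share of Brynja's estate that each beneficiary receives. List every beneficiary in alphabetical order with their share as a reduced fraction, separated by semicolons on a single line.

Asgeir 3/32; Dagny 1/32; Eirik 1/32; Hallvard 1/32; Ingeborg 3/32; Kolbein 1/32; Liv 1/4; Magnus 3/32; Njord 3/32; Ragna 3/32; Sindre 3/32; Tove 1/32; Ylva 1/32

There is no surviving spouse, so the entire estate passes to Brynja's descendants per capita at each generation.
At generation 1 (Oskar, Gudrun, Hakon, Liv) there are 4 shares of (1)/4 = 1/4 each.
Living: Liv — each takes 1/4.
Deceased: Oskar, Gudrun, and Hakon. Their combined 3/4 is pooled and carried to generation 2.
At generation 2 (Njord, Vidar, Ingeborg, Asgeir, Frida, Ragna, Magnus, Sindre) there are 8 shares of (3/4)/8 = 3/32 each.
Living: Njord, Ingeborg, Asgeir, Ragna, Magnus, and Sindre — each takes 3/32.
Deceased: Vidar and Frida. Their combined 3/16 is pooled and carried to generation 3.
At generation 3 (Ylva, Tove, Hallvard, Kolbein, Eirik, Dagny) there are 6 shares of (3/16)/6 = 1/32 each.
Living: Ylva, Tove, Hallvard, Kolbein, Eirik, and Dagny — each takes 1/32.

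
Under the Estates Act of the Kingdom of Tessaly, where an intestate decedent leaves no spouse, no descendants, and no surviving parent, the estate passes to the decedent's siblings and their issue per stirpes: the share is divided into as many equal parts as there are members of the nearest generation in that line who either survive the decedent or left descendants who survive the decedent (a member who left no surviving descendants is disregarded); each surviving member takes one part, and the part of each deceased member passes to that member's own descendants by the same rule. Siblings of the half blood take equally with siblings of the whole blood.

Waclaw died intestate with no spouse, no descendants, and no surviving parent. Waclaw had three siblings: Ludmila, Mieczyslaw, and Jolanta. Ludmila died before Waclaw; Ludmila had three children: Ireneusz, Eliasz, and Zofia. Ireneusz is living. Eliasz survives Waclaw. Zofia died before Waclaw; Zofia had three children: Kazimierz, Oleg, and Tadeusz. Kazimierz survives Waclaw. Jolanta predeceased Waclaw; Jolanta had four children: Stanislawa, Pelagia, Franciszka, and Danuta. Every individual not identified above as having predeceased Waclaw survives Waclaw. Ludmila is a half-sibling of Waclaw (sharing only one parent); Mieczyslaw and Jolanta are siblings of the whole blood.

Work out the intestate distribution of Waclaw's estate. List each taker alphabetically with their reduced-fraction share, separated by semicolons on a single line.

Danuta 1/12; Eliasz 1/9; Franciszka 1/12; Ireneusz 1/9; Kazimierz 1/27; Mieczyslaw 1/3; Oleg 1/27; Pelagia 1/12; Stanislawa 1/12; Tadeusz 1/27

No spouse, descendants, or parent survives, so the estate passes to Waclaw's siblings per stirpes.
Half-blood and whole-blood siblings take equally under the stated rule.
The estate is divided into 3 equal shares of 1/3 among Ludmila, Mieczyslaw, Jolanta.
Ludmila predeceased; the 1/3 allotted to Ludmila's branch passes to Ludmila's issue by representation.
The 1/3 is divided into 3 equal shares of 1/9 among Ireneusz, Eliasz, Zofia.
Ireneusz is living and takes 1/9.
Eliasz is living and takes 1/9.
Zofia predeceased; the 1/9 allotted to Zofia's branch passes to Zofia's issue by representation.
The 1/9 is divided into 3 equal shares of 1/27 among Kazimierz, Oleg, Tadeusz.
Kazimierz is living and takes 1/27.
Oleg is living and takes 1/27.
Tadeusz is living and takes 1/27.
Mieczyslaw is living and takes 1/3.
Jolanta predeceased; the 1/3 allotted to Jolanta's branch passes to Jolanta's issue by representation.
The 1/3 is divided into 4 equal shares of 1/12 among Stanislawa, Pelagia, Franciszka, Danuta.
Stanislawa is living and takes 1/12.
Pelagia is living and takes 1/12.
Franciszka is living and takes 1/12.
Danuta is living and takes 1/12.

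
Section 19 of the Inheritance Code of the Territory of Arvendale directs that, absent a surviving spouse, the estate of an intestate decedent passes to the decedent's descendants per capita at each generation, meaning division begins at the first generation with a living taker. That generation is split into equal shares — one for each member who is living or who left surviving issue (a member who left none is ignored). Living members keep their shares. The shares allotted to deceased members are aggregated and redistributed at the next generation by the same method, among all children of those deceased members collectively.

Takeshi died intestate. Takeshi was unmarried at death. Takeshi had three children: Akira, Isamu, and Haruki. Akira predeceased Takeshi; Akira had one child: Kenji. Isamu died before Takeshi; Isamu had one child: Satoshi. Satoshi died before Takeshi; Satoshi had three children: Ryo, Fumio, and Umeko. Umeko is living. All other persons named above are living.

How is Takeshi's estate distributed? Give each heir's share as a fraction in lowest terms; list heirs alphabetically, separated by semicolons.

Fumio 1/9; Haruki 1/3; Kenji 1/3; Ryo 1/9; Umeko 1/9

There is no surviving spouse, so the entire estate passes to Takeshi's descendants per capita at each generation.
At generation 1 (Akira, Isamu, Haruki) there are 3 shares of (1)/3 = 1/3 each.
Living: Haruki — each takes 1/3.
Deceased: Akira and Isamu. Their combined 2/3 is pooled and carried to generation 2.
At generation 2 (Kenji, Satoshi) there are 2 shares of (2/3)/2 = 1/3 each.
Living: Kenji — each takes 1/3.
Deceased: Satoshi. That 1/3 share is carried to generation 3.
At generation 3 (Ryo, Fumio, Umeko) there are 3 shares of (1/3)/3 = 1/9 each.
Living: Ryo, Fumio, and Umeko — each takes 1/9.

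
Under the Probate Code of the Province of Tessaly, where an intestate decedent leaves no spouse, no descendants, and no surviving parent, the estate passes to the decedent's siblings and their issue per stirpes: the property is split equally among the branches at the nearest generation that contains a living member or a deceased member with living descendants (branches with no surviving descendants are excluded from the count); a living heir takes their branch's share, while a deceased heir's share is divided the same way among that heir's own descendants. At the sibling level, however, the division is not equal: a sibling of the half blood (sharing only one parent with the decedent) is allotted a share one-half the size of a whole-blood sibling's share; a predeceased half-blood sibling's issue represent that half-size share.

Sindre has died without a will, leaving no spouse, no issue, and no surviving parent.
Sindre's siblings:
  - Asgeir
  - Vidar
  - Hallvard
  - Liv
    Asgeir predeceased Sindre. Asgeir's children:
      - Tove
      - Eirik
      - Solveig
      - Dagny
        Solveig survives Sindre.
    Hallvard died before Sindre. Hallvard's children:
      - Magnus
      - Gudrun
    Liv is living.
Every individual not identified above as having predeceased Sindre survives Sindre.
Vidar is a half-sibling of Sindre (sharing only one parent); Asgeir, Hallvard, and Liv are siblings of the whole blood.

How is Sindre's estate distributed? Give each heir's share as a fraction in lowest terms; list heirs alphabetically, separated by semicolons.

Dagny 1/14; Eirik 1/14; Gudrun 1/7; Liv 2/7; Magnus 1/7; Solveig 1/14; Tove 1/14; Vidar 1/7

No spouse, descendants, or parent survives, so the estate passes to Sindre's siblings per stirpes.
Half-blood siblings count for one-half the weight of whole-blood siblings at the initial division.
Dividing 1 in proportion to weights (total weight 7/2): Asgeir (weight 1) → 2/7; Vidar (weight 1/2) → 1/7; Hallvard (weight 1) → 2/7; Liv (weight 1) → 2/7.
Asgeir predeceased; the 2/7 allotted to Asgeir's branch passes to Asgeir's issue by representation.
The 2/7 is divided into 4 equal shares of 1/14 among Tove, Eirik, Solveig, Dagny.
Tove is living and takes 1/14.
Eirik is living and takes 1/14.
Solveig is living and takes 1/14.
Dagny is living and takes 1/14.
Vidar is living and takes 1/7.
Hallvard predeceased; the 2/7 allotted to Hallvard's branch passes to Hallvard's issue by representation.
The 2/7 is divided into 2 equal shares of 1/7 among Magnus, Gudrun.
Magnus is living and takes 1/7.
Gudrun is living and takes 1/7.
Liv is living and takes 2/7.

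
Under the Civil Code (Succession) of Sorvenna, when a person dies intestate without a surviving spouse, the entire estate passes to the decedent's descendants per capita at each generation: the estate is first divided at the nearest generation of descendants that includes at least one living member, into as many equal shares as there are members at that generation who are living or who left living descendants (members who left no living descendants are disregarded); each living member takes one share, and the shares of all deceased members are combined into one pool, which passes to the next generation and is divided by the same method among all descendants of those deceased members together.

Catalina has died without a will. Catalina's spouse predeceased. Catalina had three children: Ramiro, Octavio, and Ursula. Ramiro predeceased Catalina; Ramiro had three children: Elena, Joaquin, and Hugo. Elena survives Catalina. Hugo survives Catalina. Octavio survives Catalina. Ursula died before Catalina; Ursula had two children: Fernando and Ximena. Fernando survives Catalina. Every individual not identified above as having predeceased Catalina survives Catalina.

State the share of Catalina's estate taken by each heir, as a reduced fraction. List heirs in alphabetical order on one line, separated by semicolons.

Elena 2/15; Fernando 2/15; Hugo 2/15; Joaquin 2/15; Octavio 1/3; Ximena 2/15

There is no surviving spouse, so the entire estate passes to Catalina's descendants per capita at each generation.
At generation 1 (Ramiro, Octavio, Ursula) there are 3 shares of (1)/3 = 1/3 each.
Living: Octavio — each takes 1/3.
Deceased: Ramiro and Ursula. Their combined 2/3 is pooled and carried to generation 2.
At generation 2 (Elena, Joaquin, Hugo, Fernando, Ximena) there are 5 shares of (2/3)/5 = 2/15 each.
Living: Elena, Joaquin, Hugo, Fernando, and Ximena — each takes 2/15.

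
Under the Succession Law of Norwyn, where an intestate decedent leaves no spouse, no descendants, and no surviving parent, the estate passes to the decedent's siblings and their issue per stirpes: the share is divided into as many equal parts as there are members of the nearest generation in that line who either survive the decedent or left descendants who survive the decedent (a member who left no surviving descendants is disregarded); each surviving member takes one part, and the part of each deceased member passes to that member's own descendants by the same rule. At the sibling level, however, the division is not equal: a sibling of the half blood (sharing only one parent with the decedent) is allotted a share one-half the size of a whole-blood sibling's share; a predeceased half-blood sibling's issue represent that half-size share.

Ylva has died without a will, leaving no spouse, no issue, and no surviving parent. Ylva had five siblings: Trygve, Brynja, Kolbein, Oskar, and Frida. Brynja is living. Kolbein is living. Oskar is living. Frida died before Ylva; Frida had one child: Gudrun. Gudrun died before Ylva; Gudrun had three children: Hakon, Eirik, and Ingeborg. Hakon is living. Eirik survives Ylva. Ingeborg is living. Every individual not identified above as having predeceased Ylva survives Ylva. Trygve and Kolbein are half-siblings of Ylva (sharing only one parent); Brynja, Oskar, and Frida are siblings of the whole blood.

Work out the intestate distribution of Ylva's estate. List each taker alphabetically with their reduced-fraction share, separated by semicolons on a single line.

No spouse, descendants, or parent survives, so the estate passes to Ylva's siblings per stirpes.
Half-blood siblings count for one-half the weight of whole-blood siblings at the initial division.
Dividing 1 in proportion to weights (total weight 4): Trygve (weight 1/2) → 1/8; Brynja (weight 1) → 1/4; Kolbein (weight 1/2) → 1/8; Oskar (weight 1) → 1/4; Frida (weight 1) → 1/4.
Trygve is living and takes 1/8.
Brynja is living and takes 1/4.
Kolbein is living and takes 1/8.
Oskar is living and takes 1/4.
Frida predeceased; the 1/4 allotted to Frida's branch passes to Frida's issue by representation.
Gudrun's line is the sole branch at this level, so the full 1/4 passes to Gudrun's issue by representation.
The 1/4 is divided into 3 equal shares of 1/12 among Hakon, Eirik, Ingeborg.
Hakon is living and takes 1/12.
Eirik is living and takes 1/12.
Ingeborg is living and takes 1/12.

Brynja 1/4; Eirik 1/12; Hakon 1/12; Ingeborg 1/12; Kolbein 1/8; Oskar 1/4; Trygve 1/8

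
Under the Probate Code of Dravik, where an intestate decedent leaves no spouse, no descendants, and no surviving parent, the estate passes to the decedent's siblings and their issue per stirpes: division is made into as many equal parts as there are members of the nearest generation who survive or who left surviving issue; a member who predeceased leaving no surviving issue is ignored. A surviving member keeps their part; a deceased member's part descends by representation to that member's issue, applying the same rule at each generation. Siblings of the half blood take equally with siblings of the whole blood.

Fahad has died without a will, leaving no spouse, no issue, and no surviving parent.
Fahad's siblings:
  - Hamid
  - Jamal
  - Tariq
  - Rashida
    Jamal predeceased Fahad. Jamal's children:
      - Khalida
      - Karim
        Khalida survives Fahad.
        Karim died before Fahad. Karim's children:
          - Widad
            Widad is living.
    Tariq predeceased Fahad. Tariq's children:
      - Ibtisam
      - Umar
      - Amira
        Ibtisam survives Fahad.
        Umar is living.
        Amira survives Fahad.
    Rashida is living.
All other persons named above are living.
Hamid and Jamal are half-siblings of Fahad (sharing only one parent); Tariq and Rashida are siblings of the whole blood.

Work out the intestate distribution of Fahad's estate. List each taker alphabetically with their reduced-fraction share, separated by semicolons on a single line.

Amira 1/12; Hamid 1/4; Ibtisam 1/12; Khalida 1/8; Rashida 1/4; Umar 1/12; Widad 1/8

No spouse, descendants, or parent survives, so the estate passes to Fahad's siblings per stirpes.
Half-blood and whole-blood siblings take equally under the stated rule.
The estate is divided into 4 equal shares of 1/4 among Hamid, Jamal, Tariq, Rashida.
Hamid is living and takes 1/4.
Jamal predeceased; the 1/4 allotted to Jamal's branch passes to Jamal's issue by representation.
The 1/4 is divided into 2 equal shares of 1/8 among Khalida, Karim.
Khalida is living and takes 1/8.
Karim predeceased; the 1/8 allotted to Karim's branch passes to Karim's issue by representation.
Widad is the sole taker at this level and receives the full 1/8.
Tariq predeceased; the 1/4 allotted to Tariq's branch passes to Tariq's issue by representation.
The 1/4 is divided into 3 equal shares of 1/12 among Ibtisam, Umar, Amira.
Ibtisam is living and takes 1/12.
Umar is living and takes 1/12.
Amira is living and takes 1/12.
Rashida is living and takes 1/4.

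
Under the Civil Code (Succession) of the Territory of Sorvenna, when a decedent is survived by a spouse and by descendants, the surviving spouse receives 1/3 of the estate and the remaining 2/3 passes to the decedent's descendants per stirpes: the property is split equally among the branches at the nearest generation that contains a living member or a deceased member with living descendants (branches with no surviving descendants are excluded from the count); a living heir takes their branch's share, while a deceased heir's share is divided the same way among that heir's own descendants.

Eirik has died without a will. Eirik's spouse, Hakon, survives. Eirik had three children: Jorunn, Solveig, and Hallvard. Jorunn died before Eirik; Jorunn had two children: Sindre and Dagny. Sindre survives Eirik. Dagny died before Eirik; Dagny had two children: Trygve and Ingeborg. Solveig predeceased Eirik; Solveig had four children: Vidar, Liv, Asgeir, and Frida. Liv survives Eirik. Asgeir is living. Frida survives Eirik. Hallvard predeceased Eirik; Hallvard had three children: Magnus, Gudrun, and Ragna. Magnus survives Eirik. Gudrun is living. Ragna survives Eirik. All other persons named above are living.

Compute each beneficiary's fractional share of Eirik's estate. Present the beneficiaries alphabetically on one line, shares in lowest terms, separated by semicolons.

Asgeir 1/18; Frida 1/18; Gudrun 2/27; Hakon 1/3; Ingeborg 1/18; Liv 1/18; Magnus 2/27; Ragna 2/27; Sindre 1/9; Trygve 1/18; Vidar 1/18

Hakon, as surviving spouse, takes 1/3.
The remaining 2/3 passes to Eirik's descendants per stirpes.
The 2/3 is divided into 3 equal shares of 2/9 among Jorunn, Solveig, Hallvard.
Jorunn predeceased; the 2/9 allotted to Jorunn's branch passes to Jorunn's issue by representation.
The 2/9 is divided into 2 equal shares of 1/9 among Sindre, Dagny.
Sindre is living and takes 1/9.
Dagny predeceased; the 1/9 allotted to Dagny's branch passes to Dagny's issue by representation.
The 1/9 is divided into 2 equal shares of 1/18 among Trygve, Ingeborg.
Trygve is living and takes 1/18.
Ingeborg is living and takes 1/18.
Solveig predeceased; the 2/9 allotted to Solveig's branch passes to Solveig's issue by representation.
The 2/9 is divided into 4 equal shares of 1/18 among Vidar, Liv, Asgeir, Frida.
Vidar is living and takes 1/18.
Liv is living and takes 1/18.
Asgeir is living and takes 1/18.
Frida is living and takes 1/18.
Hallvard predeceased; the 2/9 allotted to Hallvard's branch passes to Hallvard's issue by representation.
The 2/9 is divided into 3 equal shares of 2/27 among Magnus, Gudrun, Ragna.
Magnus is living and takes 2/27.
Gudrun is living and takes 2/27.
Ragna is living and takes 2/27.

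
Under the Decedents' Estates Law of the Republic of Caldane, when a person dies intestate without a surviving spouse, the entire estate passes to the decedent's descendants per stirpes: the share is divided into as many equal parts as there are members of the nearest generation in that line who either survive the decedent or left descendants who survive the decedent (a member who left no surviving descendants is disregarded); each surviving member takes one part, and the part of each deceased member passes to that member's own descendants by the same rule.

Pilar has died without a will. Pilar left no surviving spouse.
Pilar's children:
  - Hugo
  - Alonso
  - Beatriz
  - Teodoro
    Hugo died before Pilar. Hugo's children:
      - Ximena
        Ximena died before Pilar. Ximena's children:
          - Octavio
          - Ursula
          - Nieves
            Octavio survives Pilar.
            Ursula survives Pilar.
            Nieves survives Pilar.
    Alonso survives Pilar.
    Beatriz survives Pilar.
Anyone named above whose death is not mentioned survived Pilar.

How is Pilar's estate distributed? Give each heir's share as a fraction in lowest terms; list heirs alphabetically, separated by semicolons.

There is no surviving spouse, so the entire estate passes to Pilar's descendants per stirpes.
The estate is divided into 4 equal shares of 1/4 among Hugo, Alonso, Beatriz, Teodoro.
Hugo predeceased; the 1/4 allotted to Hugo's branch passes to Hugo's issue by representation.
Ximena's line is the sole branch at this level, so the full 1/4 passes to Ximena's issue by representation.
The 1/4 is divided into 3 equal shares of 1/12 among Octavio, Ursula, Nieves.
Octavio is living and takes 1/12.
Ursula is living and takes 1/12.
Nieves is living and takes 1/12.
Alonso is living and takes 1/4.
Beatriz is living and takes 1/4.
Teodoro is living and takes 1/4.

Alonso 1/4; Beatriz 1/4; Nieves 1/12; Octavio 1/12; Teodoro 1/4; Ursula 1/12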